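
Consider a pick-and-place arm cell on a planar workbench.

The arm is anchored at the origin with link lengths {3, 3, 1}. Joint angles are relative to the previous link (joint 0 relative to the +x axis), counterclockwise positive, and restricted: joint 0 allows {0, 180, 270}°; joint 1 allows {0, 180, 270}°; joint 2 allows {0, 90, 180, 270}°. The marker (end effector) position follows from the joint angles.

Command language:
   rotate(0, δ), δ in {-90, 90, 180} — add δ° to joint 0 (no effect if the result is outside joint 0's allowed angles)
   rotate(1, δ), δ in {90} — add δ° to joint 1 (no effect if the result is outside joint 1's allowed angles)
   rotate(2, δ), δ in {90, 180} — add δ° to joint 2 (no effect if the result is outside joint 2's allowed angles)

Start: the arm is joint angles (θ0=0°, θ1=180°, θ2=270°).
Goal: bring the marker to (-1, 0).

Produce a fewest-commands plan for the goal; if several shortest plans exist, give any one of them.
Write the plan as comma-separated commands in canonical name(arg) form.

rotate(2, 90)

begin: joint angles (θ0=0°, θ1=180°, θ2=270°)
1. rotate(2, 90) → joint angles (θ0=0°, θ1=180°, θ2=0°)
minimal: 1 command(s), checked below 1.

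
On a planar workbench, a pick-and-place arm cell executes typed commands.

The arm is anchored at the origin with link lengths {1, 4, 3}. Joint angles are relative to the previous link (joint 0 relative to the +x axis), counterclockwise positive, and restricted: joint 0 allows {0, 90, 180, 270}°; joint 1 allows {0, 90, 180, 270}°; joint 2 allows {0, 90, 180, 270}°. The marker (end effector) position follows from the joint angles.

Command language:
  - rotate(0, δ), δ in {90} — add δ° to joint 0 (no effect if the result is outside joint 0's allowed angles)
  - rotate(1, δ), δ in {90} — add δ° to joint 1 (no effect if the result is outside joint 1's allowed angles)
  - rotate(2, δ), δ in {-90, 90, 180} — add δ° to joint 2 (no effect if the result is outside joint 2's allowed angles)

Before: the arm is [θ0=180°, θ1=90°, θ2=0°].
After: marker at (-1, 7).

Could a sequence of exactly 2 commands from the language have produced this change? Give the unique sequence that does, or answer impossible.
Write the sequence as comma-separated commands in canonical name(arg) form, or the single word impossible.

initial: [θ0=180°, θ1=90°, θ2=0°]
1. rotate(1, 90) → [θ0=180°, θ1=180°, θ2=0°]
2. rotate(1, 90) → [θ0=180°, θ1=270°, θ2=0°]
uniquely the one of 25 2-step routes that fits.

rotate(1, 90), rotate(1, 90)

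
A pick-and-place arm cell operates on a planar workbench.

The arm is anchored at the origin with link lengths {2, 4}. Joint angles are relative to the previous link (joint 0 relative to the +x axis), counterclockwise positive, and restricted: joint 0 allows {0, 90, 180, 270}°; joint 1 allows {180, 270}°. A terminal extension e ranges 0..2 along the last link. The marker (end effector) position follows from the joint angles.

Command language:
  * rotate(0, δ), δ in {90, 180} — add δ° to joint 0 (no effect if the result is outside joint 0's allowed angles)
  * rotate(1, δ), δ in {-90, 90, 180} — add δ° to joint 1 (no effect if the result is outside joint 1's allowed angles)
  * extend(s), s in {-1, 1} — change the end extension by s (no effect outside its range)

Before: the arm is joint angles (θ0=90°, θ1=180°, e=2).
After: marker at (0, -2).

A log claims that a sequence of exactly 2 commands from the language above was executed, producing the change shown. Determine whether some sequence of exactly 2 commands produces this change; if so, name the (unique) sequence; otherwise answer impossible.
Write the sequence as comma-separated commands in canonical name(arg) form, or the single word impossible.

begin: joint angles (θ0=90°, θ1=180°, e=2)
[1] after extend(-1): joint angles (θ0=90°, θ1=180°, e=1)
[2] after extend(-1): joint angles (θ0=90°, θ1=180°, e=0)
all 49 alternatives checked — unique.

extend(-1), extend(-1)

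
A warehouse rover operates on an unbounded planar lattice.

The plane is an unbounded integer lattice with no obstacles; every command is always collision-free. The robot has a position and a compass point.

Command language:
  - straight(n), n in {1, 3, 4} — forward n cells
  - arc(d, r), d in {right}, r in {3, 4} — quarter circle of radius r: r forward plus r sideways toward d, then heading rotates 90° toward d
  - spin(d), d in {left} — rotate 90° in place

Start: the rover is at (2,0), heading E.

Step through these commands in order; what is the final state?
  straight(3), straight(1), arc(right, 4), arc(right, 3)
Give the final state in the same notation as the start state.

initial: at (2,0), heading E
[1] after straight(3): at (5,0), heading E
[2] after straight(1): at (6,0), heading E
[3] after arc(right, 4): at (10,-4), heading S
[4] after arc(right, 3): at (7,-7), heading W

at (7,-7), heading W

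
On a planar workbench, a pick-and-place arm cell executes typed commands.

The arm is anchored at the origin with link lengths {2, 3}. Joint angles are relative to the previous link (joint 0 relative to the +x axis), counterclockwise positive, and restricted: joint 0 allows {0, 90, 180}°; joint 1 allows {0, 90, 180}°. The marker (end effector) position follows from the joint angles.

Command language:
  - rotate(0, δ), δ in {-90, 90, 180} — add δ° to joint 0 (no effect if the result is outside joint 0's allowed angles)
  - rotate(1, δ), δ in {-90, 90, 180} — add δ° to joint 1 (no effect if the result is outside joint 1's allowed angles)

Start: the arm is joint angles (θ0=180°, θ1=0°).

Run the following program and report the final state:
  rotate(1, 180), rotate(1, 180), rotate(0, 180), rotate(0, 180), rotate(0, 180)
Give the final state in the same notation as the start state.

joint angles (θ0=0°, θ1=0°)

begin: joint angles (θ0=180°, θ1=0°)
t=1 rotate(1, 180) ⇒ joint angles (θ0=180°, θ1=180°)
t=2 rotate(1, 180) ⇒ joint angles (θ0=180°, θ1=0°)
t=3 rotate(0, 180) ⇒ joint angles (θ0=0°, θ1=0°)
t=4 rotate(0, 180) ⇒ joint angles (θ0=180°, θ1=0°)
t=5 rotate(0, 180) ⇒ joint angles (θ0=0°, θ1=0°)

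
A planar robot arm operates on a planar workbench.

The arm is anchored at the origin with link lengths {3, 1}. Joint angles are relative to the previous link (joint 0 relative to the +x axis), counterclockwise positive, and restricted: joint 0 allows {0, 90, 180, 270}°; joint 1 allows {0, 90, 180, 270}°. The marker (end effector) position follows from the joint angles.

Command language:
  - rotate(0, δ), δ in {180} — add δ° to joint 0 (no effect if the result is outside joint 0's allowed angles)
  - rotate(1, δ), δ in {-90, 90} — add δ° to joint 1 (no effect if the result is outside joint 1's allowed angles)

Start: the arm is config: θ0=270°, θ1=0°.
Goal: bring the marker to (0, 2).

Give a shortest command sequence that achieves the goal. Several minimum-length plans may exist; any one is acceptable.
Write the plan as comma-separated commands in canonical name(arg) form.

rotate(0, 180), rotate(1, -90), rotate(1, -90)

from: config: θ0=270°, θ1=0°
t=1 rotate(0, 180) ⇒ config: θ0=90°, θ1=0°
t=2 rotate(1, -90) ⇒ config: θ0=90°, θ1=270°
t=3 rotate(1, -90) ⇒ config: θ0=90°, θ1=180°
minimal: 3 command(s), checked below 3.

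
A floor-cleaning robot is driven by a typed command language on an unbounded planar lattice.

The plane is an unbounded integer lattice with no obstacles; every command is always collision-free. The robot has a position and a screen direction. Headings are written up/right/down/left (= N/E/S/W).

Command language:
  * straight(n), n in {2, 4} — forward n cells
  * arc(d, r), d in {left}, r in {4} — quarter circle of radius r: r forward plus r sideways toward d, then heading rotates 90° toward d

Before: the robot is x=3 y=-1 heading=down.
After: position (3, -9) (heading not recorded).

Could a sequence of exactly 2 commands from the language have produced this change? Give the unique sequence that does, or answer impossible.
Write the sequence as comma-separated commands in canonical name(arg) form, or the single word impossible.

begin: x=3 y=-1 heading=down
[1] after straight(4): x=3 y=-5 heading=down
[2] after straight(4): x=3 y=-9 heading=down
no rival 2-sequence matches.

straight(4), straight(4)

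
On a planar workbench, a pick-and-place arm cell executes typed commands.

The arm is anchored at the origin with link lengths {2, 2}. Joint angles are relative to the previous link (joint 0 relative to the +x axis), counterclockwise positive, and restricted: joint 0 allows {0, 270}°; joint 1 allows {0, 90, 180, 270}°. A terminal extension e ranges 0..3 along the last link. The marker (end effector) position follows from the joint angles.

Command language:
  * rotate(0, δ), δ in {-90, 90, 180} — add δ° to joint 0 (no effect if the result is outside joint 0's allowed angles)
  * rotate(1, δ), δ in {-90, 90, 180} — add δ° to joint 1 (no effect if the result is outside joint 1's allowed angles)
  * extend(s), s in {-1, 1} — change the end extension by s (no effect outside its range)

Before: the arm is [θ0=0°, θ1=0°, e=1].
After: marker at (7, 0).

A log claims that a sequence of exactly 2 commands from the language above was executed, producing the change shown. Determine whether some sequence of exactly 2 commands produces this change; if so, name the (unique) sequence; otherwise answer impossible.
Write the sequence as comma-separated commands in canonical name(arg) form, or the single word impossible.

extend(1), extend(1)

from: [θ0=0°, θ1=0°, e=1]
[1] after extend(1): [θ0=0°, θ1=0°, e=2]
[2] after extend(1): [θ0=0°, θ1=0°, e=3]
no other 2-command option fits: unique.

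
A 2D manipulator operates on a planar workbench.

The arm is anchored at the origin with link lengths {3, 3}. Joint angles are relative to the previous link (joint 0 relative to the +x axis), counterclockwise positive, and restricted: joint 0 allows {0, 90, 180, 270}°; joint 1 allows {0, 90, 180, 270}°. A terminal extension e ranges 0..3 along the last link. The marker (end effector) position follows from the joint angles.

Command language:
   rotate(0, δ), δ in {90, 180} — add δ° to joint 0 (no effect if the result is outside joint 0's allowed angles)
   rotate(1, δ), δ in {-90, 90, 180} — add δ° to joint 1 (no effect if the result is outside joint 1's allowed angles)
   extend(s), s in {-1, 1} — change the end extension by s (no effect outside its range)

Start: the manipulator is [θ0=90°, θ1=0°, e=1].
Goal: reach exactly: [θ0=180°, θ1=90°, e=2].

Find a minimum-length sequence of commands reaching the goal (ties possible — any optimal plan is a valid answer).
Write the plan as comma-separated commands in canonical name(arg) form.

start: [θ0=90°, θ1=0°, e=1]
step 1 (rotate(1, 90)): [θ0=90°, θ1=90°, e=1]
step 2 (extend(1)): [θ0=90°, θ1=90°, e=2]
step 3 (rotate(0, 90)): [θ0=180°, θ1=90°, e=2]
shorter routes all fall short; 3 is best.

rotate(1, 90), extend(1), rotate(0, 90)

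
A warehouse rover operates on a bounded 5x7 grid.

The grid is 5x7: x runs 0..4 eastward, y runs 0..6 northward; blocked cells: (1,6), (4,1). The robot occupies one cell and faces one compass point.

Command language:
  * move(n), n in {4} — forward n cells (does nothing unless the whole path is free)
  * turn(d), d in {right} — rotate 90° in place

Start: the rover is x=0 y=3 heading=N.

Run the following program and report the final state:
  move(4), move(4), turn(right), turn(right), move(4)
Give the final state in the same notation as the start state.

x=0 y=3 heading=S

start: x=0 y=3 heading=N
step 1 (move(4)): x=0 y=3 heading=N
step 2 (move(4)): x=0 y=3 heading=N
step 3 (turn(right)): x=0 y=3 heading=E
step 4 (turn(right)): x=0 y=3 heading=S
step 5 (move(4)): x=0 y=3 heading=S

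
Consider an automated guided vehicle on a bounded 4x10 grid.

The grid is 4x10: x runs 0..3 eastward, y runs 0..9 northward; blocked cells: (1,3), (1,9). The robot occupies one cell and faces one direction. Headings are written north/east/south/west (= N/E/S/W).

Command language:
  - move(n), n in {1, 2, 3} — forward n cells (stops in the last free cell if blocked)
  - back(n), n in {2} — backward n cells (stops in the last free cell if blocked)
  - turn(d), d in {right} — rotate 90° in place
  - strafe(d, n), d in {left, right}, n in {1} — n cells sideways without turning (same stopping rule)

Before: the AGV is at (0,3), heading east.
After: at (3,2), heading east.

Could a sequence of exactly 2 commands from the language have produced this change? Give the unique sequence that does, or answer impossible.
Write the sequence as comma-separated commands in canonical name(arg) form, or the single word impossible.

key: heading stays E — no command in the sequence turns
t0: at (0,3), heading east
step 1 (strafe(right, 1)): at (0,2), heading east
step 2 (move(3)): at (3,2), heading east
uniquely the one of 49 2-step routes that fits.

strafe(right, 1), move(3)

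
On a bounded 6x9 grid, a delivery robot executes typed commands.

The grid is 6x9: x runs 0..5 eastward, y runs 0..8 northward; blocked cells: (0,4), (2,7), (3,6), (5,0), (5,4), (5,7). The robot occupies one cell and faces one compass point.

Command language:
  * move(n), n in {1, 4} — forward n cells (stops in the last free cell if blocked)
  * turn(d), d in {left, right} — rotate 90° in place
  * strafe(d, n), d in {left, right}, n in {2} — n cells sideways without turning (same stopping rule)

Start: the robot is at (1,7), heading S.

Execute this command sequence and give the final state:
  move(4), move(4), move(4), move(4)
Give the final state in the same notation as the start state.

initial: at (1,7), heading S
step 1 (move(4)): at (1,3), heading S
step 2 (move(4)): at (1,0), heading S
step 3 (move(4)): at (1,0), heading S
step 4 (move(4)): at (1,0), heading S

at (1,0), heading S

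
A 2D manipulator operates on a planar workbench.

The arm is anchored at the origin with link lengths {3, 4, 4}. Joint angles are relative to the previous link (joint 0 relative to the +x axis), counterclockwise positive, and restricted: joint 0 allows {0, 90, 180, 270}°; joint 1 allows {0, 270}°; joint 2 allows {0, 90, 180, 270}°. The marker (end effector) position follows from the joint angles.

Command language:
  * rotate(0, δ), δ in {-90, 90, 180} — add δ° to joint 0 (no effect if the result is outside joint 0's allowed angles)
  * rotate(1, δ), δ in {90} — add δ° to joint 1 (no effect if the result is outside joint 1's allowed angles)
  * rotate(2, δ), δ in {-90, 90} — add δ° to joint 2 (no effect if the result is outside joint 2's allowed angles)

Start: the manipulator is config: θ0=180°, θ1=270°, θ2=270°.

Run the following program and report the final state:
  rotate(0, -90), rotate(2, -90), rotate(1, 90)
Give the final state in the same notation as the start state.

initial: config: θ0=180°, θ1=270°, θ2=270°
[1] after rotate(0, -90): config: θ0=90°, θ1=270°, θ2=270°
[2] after rotate(2, -90): config: θ0=90°, θ1=270°, θ2=180°
[3] after rotate(1, 90): config: θ0=90°, θ1=0°, θ2=180°

config: θ0=90°, θ1=0°, θ2=180°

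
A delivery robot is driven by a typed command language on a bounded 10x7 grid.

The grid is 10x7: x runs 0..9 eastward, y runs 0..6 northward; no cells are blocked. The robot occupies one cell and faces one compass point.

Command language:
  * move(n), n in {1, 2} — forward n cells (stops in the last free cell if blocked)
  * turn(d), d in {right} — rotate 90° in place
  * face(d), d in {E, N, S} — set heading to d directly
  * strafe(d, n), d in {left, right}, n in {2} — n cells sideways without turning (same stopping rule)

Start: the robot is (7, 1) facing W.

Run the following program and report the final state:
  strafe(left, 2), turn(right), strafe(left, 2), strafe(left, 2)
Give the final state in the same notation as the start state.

start: (7, 1) facing W
1. strafe(left, 2) → (7, 0) facing W
2. turn(right) → (7, 0) facing N
3. strafe(left, 2) → (5, 0) facing N
4. strafe(left, 2) → (3, 0) facing N

(3, 0) facing N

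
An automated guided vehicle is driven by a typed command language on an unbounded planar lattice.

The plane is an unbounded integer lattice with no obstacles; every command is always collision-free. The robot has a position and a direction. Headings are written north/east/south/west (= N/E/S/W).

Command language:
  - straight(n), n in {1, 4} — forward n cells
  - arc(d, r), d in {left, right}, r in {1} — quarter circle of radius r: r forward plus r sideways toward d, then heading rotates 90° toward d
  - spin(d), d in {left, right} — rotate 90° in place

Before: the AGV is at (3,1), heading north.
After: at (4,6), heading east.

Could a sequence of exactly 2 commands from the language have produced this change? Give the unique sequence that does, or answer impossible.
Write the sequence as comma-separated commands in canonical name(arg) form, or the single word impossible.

key: position moved to (4,6) AND the heading swung to E — translation plus rotation needed
initial: at (3,1), heading north
t=1 straight(4) ⇒ at (3,5), heading north
t=2 arc(right, 1) ⇒ at (4,6), heading east
no other 2-command option fits: unique.

straight(4), arc(right, 1)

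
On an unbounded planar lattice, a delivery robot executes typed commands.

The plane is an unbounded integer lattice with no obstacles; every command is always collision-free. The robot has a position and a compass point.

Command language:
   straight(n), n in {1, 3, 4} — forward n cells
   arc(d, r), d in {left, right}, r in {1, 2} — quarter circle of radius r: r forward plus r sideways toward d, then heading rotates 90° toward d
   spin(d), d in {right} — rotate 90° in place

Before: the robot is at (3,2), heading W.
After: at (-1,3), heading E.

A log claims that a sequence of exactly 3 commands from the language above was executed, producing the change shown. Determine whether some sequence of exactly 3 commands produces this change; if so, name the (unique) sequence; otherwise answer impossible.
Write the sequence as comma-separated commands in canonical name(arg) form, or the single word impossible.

key: running spin(right) before straight(3) would end elsewhere — order is forced
begin: at (3,2), heading W
step 1 (straight(3)): at (0,2), heading W
step 2 (arc(right, 1)): at (-1,3), heading N
step 3 (spin(right)): at (-1,3), heading E
no rival 3-sequence matches.

straight(3), arc(right, 1), spin(right)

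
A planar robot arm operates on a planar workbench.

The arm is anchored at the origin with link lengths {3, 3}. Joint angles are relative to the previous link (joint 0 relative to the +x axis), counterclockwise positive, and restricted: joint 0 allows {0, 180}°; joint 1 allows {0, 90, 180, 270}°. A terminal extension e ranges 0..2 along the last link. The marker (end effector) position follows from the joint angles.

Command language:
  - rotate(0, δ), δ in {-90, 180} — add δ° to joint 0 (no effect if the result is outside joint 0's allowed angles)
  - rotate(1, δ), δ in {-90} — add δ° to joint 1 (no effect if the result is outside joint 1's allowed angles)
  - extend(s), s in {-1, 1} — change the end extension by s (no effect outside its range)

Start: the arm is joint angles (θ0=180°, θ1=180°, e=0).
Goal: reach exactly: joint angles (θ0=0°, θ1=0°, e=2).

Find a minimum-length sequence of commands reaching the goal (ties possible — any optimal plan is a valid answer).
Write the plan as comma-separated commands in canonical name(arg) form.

initial: joint angles (θ0=180°, θ1=180°, e=0)
1. extend(1) → joint angles (θ0=180°, θ1=180°, e=1)
2. extend(1) → joint angles (θ0=180°, θ1=180°, e=2)
3. rotate(0, 180) → joint angles (θ0=0°, θ1=180°, e=2)
4. rotate(1, -90) → joint angles (θ0=0°, θ1=90°, e=2)
5. rotate(1, -90) → joint angles (θ0=0°, θ1=0°, e=2)
no 4-step plan works, so 5 is optimal.

extend(1), extend(1), rotate(0, 180), rotate(1, -90), rotate(1, -90)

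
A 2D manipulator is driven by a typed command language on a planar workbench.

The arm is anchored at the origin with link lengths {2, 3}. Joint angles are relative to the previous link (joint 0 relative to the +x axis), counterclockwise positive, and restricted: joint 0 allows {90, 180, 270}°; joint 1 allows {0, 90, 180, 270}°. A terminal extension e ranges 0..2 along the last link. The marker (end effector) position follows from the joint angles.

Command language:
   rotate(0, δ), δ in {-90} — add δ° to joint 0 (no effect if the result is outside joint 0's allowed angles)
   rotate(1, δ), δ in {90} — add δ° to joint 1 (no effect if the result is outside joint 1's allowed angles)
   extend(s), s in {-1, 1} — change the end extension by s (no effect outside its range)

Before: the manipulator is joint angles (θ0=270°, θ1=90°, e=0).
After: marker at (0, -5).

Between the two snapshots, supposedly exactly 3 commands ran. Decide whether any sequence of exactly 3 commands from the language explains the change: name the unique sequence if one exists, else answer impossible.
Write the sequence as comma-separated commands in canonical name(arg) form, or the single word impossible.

begin: joint angles (θ0=270°, θ1=90°, e=0)
1. rotate(1, 90) → joint angles (θ0=270°, θ1=180°, e=0)
2. rotate(1, 90) → joint angles (θ0=270°, θ1=270°, e=0)
3. rotate(1, 90) → joint angles (θ0=270°, θ1=0°, e=0)
no other 3-command option fits: unique.

rotate(1, 90), rotate(1, 90), rotate(1, 90)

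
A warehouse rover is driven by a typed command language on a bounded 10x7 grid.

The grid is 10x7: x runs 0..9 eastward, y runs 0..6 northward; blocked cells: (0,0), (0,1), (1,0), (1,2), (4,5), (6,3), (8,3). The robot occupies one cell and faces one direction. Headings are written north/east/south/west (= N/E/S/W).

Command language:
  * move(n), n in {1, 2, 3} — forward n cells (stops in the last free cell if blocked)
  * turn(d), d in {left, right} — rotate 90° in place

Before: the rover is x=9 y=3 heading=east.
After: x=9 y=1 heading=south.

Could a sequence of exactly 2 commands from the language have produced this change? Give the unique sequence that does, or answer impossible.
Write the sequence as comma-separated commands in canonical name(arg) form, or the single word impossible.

key: running move(2) before turn(right) would end elsewhere — order is forced
begin: x=9 y=3 heading=east
1. turn(right) → x=9 y=3 heading=south
2. move(2) → x=9 y=1 heading=south
no other 2-command option fits: unique.

turn(right), move(2)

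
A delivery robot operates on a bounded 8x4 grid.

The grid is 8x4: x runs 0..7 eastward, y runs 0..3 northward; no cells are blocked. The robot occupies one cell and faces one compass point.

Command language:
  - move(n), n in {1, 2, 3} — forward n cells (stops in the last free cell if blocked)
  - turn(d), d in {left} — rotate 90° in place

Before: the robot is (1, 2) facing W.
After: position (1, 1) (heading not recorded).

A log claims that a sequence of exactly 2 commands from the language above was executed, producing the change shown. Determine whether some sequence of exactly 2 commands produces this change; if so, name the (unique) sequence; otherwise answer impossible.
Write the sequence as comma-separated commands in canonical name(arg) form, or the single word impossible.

key: order matters: swapping turn(left) and move(1) lands elsewhere
from: (1, 2) facing W
t=1 turn(left) ⇒ (1, 2) facing S
t=2 move(1) ⇒ (1, 1) facing S
all 16 alternatives checked — unique.

turn(left), move(1)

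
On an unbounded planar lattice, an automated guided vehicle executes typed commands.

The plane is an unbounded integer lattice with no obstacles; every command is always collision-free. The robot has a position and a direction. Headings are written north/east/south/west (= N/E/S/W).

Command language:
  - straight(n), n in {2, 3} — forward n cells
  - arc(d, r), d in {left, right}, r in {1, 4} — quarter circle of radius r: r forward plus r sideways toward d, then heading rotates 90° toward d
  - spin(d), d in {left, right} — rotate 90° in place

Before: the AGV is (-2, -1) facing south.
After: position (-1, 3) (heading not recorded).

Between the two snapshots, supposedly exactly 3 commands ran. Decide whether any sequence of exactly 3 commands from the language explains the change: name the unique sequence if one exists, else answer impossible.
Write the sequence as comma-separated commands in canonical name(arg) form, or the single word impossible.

key: running straight(3) before spin(left) would end elsewhere — order is forced
start: (-2, -1) facing south
1. spin(left) → (-2, -1) facing east
2. arc(left, 1) → (-1, 0) facing north
3. straight(3) → (-1, 3) facing north
all 512 alternatives checked — unique.

spin(left), arc(left, 1), straight(3)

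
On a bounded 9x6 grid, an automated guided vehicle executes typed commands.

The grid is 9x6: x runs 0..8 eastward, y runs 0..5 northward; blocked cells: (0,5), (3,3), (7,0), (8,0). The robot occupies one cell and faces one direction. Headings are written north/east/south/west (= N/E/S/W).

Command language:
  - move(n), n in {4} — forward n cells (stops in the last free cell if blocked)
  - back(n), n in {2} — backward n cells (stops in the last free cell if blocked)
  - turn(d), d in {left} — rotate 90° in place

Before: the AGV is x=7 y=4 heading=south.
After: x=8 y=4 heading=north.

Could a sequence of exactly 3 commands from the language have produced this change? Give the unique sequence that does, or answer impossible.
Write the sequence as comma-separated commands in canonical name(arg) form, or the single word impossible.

key: position moved to (8,4) AND the heading swung to N — translation plus rotation needed
initial: x=7 y=4 heading=south
[1] after turn(left): x=7 y=4 heading=east
[2] after move(4): x=8 y=4 heading=east
[3] after turn(left): x=8 y=4 heading=north
uniquely the one of 27 3-step routes that fits.

turn(left), move(4), turn(left)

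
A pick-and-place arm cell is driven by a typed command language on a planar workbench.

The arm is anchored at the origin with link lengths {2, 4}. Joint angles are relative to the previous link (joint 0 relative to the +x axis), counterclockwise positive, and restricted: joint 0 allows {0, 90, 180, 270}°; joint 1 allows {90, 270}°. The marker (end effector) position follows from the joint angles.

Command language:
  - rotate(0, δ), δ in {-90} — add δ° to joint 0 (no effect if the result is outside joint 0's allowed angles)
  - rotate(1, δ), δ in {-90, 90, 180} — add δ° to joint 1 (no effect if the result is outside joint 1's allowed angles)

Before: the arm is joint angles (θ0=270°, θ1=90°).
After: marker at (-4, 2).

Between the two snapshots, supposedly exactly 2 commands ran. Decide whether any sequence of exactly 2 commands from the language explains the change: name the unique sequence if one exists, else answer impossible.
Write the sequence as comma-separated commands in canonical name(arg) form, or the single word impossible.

t0: joint angles (θ0=270°, θ1=90°)
[1] after rotate(0, -90): joint angles (θ0=180°, θ1=90°)
[2] after rotate(0, -90): joint angles (θ0=90°, θ1=90°)
all 16 alternatives checked — unique.

rotate(0, -90), rotate(0, -90)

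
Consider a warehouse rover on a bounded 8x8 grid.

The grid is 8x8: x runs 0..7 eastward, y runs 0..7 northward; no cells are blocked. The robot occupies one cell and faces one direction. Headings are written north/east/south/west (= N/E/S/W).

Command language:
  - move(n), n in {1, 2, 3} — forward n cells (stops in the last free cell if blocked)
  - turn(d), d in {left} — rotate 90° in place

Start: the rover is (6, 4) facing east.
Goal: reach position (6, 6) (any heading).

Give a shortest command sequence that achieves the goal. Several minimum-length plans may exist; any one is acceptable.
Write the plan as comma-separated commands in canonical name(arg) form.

turn(left), move(2)

t0: (6, 4) facing east
step 1 (turn(left)): (6, 4) facing north
step 2 (move(2)): (6, 6) facing north
minimal: 2 command(s), checked below 2.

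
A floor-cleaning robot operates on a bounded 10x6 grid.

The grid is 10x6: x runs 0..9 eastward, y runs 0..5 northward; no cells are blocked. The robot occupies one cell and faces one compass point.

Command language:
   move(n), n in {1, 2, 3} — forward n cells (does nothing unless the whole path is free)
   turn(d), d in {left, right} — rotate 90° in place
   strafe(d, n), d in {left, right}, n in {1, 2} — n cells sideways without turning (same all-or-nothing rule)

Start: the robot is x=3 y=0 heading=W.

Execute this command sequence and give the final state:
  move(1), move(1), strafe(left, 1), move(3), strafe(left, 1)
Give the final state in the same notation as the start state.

start: x=3 y=0 heading=W
t=1 move(1) ⇒ x=2 y=0 heading=W
t=2 move(1) ⇒ x=1 y=0 heading=W
t=3 strafe(left, 1) ⇒ x=1 y=0 heading=W
t=4 move(3) ⇒ x=1 y=0 heading=W
t=5 strafe(left, 1) ⇒ x=1 y=0 heading=W

x=1 y=0 heading=W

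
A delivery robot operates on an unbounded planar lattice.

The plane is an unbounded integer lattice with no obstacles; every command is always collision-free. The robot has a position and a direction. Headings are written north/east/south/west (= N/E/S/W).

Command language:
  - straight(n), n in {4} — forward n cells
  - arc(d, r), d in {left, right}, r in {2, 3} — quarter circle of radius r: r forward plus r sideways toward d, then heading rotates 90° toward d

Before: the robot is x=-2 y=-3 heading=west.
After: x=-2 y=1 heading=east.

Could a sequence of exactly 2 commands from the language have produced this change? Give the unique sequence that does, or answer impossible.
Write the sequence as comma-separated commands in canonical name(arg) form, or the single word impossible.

key: position moved to (-2,1) AND the heading swung to E — translation plus rotation needed
begin: x=-2 y=-3 heading=west
step 1 (arc(right, 2)): x=-4 y=-1 heading=north
step 2 (arc(right, 2)): x=-2 y=1 heading=east
no rival 2-sequence matches.

arc(right, 2), arc(right, 2)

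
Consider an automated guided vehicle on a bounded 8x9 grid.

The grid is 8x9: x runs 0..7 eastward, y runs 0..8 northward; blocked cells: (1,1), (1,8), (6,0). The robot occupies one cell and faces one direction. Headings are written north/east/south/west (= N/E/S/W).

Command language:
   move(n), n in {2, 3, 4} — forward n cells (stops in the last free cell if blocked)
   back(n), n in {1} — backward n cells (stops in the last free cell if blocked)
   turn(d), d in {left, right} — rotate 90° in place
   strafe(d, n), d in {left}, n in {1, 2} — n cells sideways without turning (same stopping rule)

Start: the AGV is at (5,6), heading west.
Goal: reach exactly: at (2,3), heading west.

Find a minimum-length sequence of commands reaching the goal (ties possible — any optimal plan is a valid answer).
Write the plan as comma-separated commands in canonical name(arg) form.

strafe(left, 2), strafe(left, 1), move(3)

initial: at (5,6), heading west
[1] after strafe(left, 2): at (5,4), heading west
[2] after strafe(left, 1): at (5,3), heading west
[3] after move(3): at (2,3), heading west
no 2-step plan works, so 3 is optimal.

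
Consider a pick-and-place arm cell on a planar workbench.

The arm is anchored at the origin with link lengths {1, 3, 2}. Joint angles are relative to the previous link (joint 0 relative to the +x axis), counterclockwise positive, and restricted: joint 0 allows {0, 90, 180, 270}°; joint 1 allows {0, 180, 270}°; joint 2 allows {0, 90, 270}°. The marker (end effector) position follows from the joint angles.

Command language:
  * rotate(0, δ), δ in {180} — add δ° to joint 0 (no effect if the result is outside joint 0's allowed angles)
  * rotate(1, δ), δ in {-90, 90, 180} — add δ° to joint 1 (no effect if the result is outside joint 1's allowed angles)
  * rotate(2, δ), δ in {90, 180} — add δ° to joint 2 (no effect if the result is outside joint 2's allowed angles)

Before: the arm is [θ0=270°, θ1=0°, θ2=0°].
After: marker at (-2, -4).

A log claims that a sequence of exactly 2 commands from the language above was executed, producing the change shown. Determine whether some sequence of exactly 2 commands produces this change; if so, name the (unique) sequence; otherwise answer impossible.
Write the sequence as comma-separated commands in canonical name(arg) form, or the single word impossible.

rotate(2, 90), rotate(2, 180)

key: order matters: swapping rotate(2, 90) and rotate(2, 180) lands elsewhere
start: [θ0=270°, θ1=0°, θ2=0°]
[1] after rotate(2, 90): [θ0=270°, θ1=0°, θ2=90°]
[2] after rotate(2, 180): [θ0=270°, θ1=0°, θ2=270°]
no other 2-command option fits: unique.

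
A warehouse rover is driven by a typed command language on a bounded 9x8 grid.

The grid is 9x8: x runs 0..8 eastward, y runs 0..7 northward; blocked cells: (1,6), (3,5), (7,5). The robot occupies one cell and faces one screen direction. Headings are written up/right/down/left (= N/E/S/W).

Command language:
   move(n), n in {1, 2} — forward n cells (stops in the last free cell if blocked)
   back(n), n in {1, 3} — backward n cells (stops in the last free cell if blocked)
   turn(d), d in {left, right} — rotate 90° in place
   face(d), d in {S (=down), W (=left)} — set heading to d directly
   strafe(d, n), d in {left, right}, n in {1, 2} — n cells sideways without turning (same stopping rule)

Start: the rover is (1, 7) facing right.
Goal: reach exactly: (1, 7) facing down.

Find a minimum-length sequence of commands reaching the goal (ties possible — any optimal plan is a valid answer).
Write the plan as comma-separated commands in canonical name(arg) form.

start: (1, 7) facing right
[1] after turn(right): (1, 7) facing down
nothing shorter than 1 reaches the goal.

turn(right)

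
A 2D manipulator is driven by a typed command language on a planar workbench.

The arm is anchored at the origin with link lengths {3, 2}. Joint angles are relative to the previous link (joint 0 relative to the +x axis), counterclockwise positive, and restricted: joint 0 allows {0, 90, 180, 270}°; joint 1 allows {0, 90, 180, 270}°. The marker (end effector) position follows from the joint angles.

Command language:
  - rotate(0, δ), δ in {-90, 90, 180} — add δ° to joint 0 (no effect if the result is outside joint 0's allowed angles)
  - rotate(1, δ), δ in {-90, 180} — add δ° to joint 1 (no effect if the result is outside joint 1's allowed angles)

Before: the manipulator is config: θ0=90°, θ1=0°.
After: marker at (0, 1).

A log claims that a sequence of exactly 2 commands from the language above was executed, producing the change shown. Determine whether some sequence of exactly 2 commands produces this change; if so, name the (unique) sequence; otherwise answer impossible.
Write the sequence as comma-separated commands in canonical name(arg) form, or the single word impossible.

t0: config: θ0=90°, θ1=0°
[1] after rotate(1, -90): config: θ0=90°, θ1=270°
[2] after rotate(1, -90): config: θ0=90°, θ1=180°
no other 2-command option fits: unique.

rotate(1, -90), rotate(1, -90)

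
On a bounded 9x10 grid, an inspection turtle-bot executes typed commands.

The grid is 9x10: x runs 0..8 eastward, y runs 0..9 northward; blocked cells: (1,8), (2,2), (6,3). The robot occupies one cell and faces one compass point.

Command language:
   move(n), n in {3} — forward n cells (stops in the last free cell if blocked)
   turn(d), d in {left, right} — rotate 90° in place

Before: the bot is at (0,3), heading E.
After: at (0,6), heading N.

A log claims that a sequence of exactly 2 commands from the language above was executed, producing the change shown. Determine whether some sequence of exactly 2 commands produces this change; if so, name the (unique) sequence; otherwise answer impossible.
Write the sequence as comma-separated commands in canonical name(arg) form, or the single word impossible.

key: cell and facing (now N) both changed — the 2 commands mix motion and turning
initial: at (0,3), heading E
[1] after turn(left): at (0,3), heading N
[2] after move(3): at (0,6), heading N
all 9 alternatives checked — unique.

turn(left), move(3)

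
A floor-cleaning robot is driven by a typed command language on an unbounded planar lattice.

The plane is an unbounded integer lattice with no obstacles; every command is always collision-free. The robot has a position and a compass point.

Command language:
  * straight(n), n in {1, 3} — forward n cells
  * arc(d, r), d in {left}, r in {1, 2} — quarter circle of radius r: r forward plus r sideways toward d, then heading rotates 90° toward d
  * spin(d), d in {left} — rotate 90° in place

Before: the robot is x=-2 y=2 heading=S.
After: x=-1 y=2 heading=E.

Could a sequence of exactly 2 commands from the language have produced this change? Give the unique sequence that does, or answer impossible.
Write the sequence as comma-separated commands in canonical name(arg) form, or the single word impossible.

spin(left), straight(1)

key: running straight(1) before spin(left) would end elsewhere — order is forced
from: x=-2 y=2 heading=S
1. spin(left) → x=-2 y=2 heading=E
2. straight(1) → x=-1 y=2 heading=E
no rival 2-sequence matches.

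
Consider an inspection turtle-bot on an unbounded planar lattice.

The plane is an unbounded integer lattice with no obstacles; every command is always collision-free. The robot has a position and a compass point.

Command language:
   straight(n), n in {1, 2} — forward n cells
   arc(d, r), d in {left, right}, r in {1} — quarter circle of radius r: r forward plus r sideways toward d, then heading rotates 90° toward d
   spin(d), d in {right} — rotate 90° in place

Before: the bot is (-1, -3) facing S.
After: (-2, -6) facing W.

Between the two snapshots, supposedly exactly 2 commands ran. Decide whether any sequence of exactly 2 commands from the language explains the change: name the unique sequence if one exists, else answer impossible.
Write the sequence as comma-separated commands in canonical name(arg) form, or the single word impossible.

key: running arc(right, 1) before straight(2) would end elsewhere — order is forced
from: (-1, -3) facing S
t=1 straight(2) ⇒ (-1, -5) facing S
t=2 arc(right, 1) ⇒ (-2, -6) facing W
no rival 2-sequence matches.

straight(2), arc(right, 1)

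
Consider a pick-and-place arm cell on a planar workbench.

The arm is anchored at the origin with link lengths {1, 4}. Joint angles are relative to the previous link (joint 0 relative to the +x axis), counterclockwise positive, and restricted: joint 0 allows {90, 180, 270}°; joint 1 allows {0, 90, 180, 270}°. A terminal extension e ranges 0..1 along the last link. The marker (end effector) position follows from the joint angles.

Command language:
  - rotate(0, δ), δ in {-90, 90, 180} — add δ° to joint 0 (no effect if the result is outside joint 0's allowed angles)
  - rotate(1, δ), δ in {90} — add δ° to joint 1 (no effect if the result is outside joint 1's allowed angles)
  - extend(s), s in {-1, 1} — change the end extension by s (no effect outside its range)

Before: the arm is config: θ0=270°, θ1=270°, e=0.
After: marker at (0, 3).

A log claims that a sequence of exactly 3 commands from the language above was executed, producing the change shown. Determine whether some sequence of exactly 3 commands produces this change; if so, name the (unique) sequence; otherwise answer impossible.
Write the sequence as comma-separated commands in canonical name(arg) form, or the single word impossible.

rotate(1, 90), rotate(1, 90), rotate(1, 90)

from: config: θ0=270°, θ1=270°, e=0
t=1 rotate(1, 90) ⇒ config: θ0=270°, θ1=0°, e=0
t=2 rotate(1, 90) ⇒ config: θ0=270°, θ1=90°, e=0
t=3 rotate(1, 90) ⇒ config: θ0=270°, θ1=180°, e=0
all 216 alternatives checked — unique.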